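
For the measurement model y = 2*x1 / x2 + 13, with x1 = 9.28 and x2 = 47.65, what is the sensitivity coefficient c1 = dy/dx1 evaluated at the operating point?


y = 2*x1 / x2 + 13
dy/dx1 = 2/x2
Evaluate at x2 = 47.65: c1 = 2 / 47.65
c1 = 0.0420

0.0420


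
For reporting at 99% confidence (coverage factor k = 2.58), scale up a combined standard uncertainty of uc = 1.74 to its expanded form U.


U = k * uc
U = 2.58 * 1.74
U = 4.4892

4.4892


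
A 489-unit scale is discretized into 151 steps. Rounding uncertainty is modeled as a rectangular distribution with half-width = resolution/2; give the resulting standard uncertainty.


resolution = range / divisions
resolution = 489 / 151 = 3.2384106
u_res = resolution / (2*sqrt(3))
u_res = 3.2384106 / 3.4641016
u_res = 0.9348

0.9348


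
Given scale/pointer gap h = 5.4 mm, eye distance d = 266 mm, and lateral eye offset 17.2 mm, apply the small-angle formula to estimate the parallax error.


error = h * offset / d
= 5.4 * 17.2 / 266
= 0.3492

0.3492


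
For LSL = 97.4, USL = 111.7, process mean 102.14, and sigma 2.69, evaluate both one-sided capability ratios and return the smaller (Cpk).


Cpu = (USL - mean) / (3*sigma) = (111.7 - 102.14) / (3*2.69) = 1.1846
Cpl = (mean - LSL) / (3*sigma) = (102.14 - 97.4) / (3*2.69) = 0.5874
Cpk = min(Cpu, Cpl) = 0.5874

0.5874


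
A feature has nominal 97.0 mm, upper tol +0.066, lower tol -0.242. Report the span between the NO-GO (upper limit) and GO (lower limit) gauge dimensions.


GO = nominal - lower_tol (smallest hole = maximum material condition)
GO = 97.0 - 0.242 = 96.758
NO-GO = nominal + upper_tol (largest hole = least material condition)
NO-GO = 97.0 + 0.066 = 97.066
spread = NO-GO - GO = 97.066 - 96.758 = 0.3080

0.3080


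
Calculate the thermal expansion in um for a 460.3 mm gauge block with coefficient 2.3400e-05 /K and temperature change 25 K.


dL = L * alpha * dT
= 460.3 * 2.3400e-05 * 25
= 0.2692755 mm
dL_um = 0.2692755 * 1000 = 269.2755 um

269.2755


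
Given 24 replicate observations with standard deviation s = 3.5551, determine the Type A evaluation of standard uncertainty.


u_A = s / sqrt(n)
u_A = 3.5551 / sqrt(24)
u_A = 3.5551 / 4.8989795
u_A = 0.7257

0.7257


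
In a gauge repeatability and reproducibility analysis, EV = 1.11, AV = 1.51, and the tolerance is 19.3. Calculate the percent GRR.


GRR = sqrt(EV^2 + AV^2) = sqrt(1.11^2 + 1.51^2) = 1.8740864
%GRR = GRR / tol * 100 = 1.8740864 / 19.3 * 100
%GRR = 9.7103

9.7103


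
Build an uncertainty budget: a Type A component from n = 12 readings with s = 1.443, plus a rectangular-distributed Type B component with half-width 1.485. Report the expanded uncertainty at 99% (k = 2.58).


u_A = s / sqrt(n) = 1.443 / sqrt(12) = 0.41655822
u_B = half_width / sqrt(3) = 1.485 / sqrt(3) = 0.85736515
uc = sqrt(u_A^2 + u_B^2) = sqrt(0.41655822^2 + 0.85736515^2) = 0.95320289
U = k * uc = 2.58 * 0.95320289
U = 2.4593

2.4593


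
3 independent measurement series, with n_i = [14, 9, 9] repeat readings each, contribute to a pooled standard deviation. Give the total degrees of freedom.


nu = sum_i (n_i - 1)
nu = ((14 - 1) + (9 - 1) + (9 - 1))
nu = 13 + 8 + 8
nu = 29

29


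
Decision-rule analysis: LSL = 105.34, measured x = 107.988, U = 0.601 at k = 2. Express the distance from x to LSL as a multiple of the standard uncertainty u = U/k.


u = U / k = 0.601 / 2 = 0.3005
margin = |LSL - x| = |105.34 - 107.988| = 2.648
z = margin / u = 2.648 / 0.3005
z = 8.8120

8.8120


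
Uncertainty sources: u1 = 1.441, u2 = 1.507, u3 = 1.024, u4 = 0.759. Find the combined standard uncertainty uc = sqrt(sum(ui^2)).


uc = sqrt(1.441^2 + 1.507^2 + 1.024^2 + 0.759^2)
uc = sqrt(5.972187)
uc = 2.4438

2.4438


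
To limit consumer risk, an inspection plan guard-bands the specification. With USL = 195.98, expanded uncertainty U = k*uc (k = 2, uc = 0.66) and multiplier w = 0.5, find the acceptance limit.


U = k * uc = 2 * 0.66 = 1.32
guard band g = w * U = 0.5 * 1.32 = 0.66
AL = USL - g = 195.98 - 0.66
AL = 195.3200

195.3200


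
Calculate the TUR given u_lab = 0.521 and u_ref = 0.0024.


TUR = u_lab / u_ref
= 0.521 / 0.0024
= 217.0833

217.0833


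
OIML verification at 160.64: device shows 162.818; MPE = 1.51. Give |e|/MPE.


e = indication - reference = 162.818 - 160.64 = 2.1780
|e| = 2.1780
ratio = |e| / MPE = 2.1780 / 1.51
ratio = 1.4424

1.4424


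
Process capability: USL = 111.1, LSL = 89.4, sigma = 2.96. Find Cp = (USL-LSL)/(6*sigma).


Cp = (USL - LSL) / (6 * sigma)
= (111.1 - 89.4) / (6 * 2.96)
= 21.7000 / 17.7600
= 1.2218

1.2218


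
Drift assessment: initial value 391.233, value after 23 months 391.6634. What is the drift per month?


rate = (v2 - v1) / months
= (391.6634 - 391.233) / 23
= 0.4304 / 23
= 0.0187

0.0187


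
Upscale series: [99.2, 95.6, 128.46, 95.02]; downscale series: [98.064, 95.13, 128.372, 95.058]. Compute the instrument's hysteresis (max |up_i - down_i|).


|99.2 - 98.064| = 1.1360
|95.6 - 95.13| = 0.4700
|128.46 - 128.372| = 0.0880
|95.02 - 95.058| = 0.0380
hysteresis = max(diffs) = 1.1360

1.1360


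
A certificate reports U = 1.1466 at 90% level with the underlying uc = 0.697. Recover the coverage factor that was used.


k = U / uc
k = 1.1466 / 0.697
k = 1.645

1.645


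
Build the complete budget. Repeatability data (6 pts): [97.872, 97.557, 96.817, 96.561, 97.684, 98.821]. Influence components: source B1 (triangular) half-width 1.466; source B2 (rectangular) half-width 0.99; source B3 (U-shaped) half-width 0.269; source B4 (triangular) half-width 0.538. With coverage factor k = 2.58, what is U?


mean = (97.872 + 97.557 + 96.817 + 96.561 + 97.684 + 98.821) / 6 = 97.552
s = sqrt(sum((x - mean)^2)/(n-1)) = 0.80653779
u_A = s / sqrt(n) = 0.80653779 / sqrt(6) = 0.32926767
u_B1 = 1.466 / sqrt(6) = 0.59849199
u_B2 = 0.99 / sqrt(3) = 0.57157677
u_B3 = 0.269 / sqrt(2) = 0.19021172
u_B4 = 0.538 / sqrt(6) = 0.21963758
uc = sqrt(0.32926767^2 + 0.59849199^2 + 0.57157677^2 + 0.19021172^2 + 0.21963758^2) = 0.93687301
U = k * uc = 2.58 * 0.93687301
U = 2.4171

2.4171


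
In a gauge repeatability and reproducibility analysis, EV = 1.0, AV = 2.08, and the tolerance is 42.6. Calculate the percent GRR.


GRR = sqrt(EV^2 + AV^2) = sqrt(1.0^2 + 2.08^2) = 2.3078995
%GRR = GRR / tol * 100 = 2.3078995 / 42.6 * 100
%GRR = 5.4176

5.4176


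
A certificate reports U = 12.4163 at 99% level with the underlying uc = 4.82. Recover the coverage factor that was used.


k = U / uc
k = 12.4163 / 4.82
k = 2.576

2.576


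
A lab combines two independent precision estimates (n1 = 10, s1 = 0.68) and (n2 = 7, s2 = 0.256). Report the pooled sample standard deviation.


s_p = sqrt(((n1-1)*s1^2 + (n2-1)*s2^2) / (n1+n2-2))
numerator = (10-1)*0.68^2 + (7-1)*0.256^2 = 4.1616 + 0.393216 = 4.554816
denominator = 10 + 7 - 2 = 15
s_p^2 = 4.554816 / 15 = 0.3036544
s_p = sqrt(0.3036544) = 0.5510

0.5510


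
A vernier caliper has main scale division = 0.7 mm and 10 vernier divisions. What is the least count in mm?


LC = MSD / n_div
= 0.7 / 10
= 0.0700

0.0700


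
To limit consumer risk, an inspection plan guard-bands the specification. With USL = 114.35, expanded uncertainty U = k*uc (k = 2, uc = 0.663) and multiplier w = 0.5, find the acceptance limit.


U = k * uc = 2 * 0.663 = 1.326
guard band g = w * U = 0.5 * 1.326 = 0.663
AL = USL - g = 114.35 - 0.663
AL = 113.6870

113.6870


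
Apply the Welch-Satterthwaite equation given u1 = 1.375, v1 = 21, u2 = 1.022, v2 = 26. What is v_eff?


uc = sqrt(u1^2 + u2^2) = sqrt(1.375^2 + 1.022^2) = 1.713216
v_eff = uc^4 / (u1^4/v1 + u2^4/v2)
= 1.713216^4 / (1.375^4/21 + 1.022^4/26)
= 8.6148652 / 0.21217201
v_eff = 40.6032

40.6032


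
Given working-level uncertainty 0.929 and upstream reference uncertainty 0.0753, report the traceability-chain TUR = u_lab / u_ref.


TUR = u_lab / u_ref
= 0.929 / 0.0753
= 12.3373

12.3373


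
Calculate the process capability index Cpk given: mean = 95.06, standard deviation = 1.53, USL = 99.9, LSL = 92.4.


Cpu = (USL - mean) / (3*sigma) = (99.9 - 95.06) / (3*1.53) = 1.0545
Cpl = (mean - LSL) / (3*sigma) = (95.06 - 92.4) / (3*1.53) = 0.5795
Cpk = min(Cpu, Cpl) = 0.5795

0.5795


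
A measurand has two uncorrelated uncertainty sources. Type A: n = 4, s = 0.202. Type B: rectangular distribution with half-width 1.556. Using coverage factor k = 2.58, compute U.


u_A = s / sqrt(n) = 0.202 / sqrt(4) = 0.101
u_B = half_width / sqrt(3) = 1.556 / sqrt(3) = 0.89835702
uc = sqrt(u_A^2 + u_B^2) = sqrt(0.101^2 + 0.89835702^2) = 0.90401678
U = k * uc = 2.58 * 0.90401678
U = 2.3324

2.3324


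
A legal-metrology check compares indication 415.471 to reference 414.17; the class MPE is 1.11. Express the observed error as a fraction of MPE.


e = indication - reference = 415.471 - 414.17 = 1.3010
|e| = 1.3010
ratio = |e| / MPE = 1.3010 / 1.11
ratio = 1.1721

1.1721


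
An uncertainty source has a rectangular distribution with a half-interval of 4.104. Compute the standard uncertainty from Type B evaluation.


u_B = half_width / sqrt(3)
u_B = 4.104 / 1.7320508
u_B = 2.3694

2.3694


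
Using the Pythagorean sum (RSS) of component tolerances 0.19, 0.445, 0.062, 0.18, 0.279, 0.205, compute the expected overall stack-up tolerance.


RSS = sqrt(0.19^2 + 0.445^2 + 0.062^2 + 0.18^2 + 0.279^2 + 0.205^2)
= sqrt(0.390235)
= 0.6247

0.6247


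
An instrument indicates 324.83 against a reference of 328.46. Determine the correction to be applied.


Correction = standard - reading
= 328.46 - 324.83
= 3.6300

3.6300


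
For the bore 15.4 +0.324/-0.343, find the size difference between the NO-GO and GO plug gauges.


GO = nominal - lower_tol (smallest hole = maximum material condition)
GO = 15.4 - 0.343 = 15.057
NO-GO = nominal + upper_tol (largest hole = least material condition)
NO-GO = 15.4 + 0.324 = 15.724
spread = NO-GO - GO = 15.724 - 15.057 = 0.6670

0.6670


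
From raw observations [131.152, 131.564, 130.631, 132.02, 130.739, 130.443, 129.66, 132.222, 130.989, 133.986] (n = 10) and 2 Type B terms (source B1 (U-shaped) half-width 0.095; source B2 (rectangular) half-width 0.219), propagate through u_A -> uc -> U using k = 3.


mean = (131.152 + 131.564 + 130.631 + 132.02 + 130.739 + 130.443 + 129.66 + 132.222 + 130.989 + 133.986) / 10 = 131.3406
s = sqrt(sum((x - mean)^2)/(n-1)) = 1.1991316
u_A = s / sqrt(n) = 1.1991316 / sqrt(10) = 0.37919871
u_B1 = 0.095 / sqrt(2) = 0.067175144
u_B2 = 0.219 / sqrt(3) = 0.12643971
uc = sqrt(0.37919871^2 + 0.067175144^2 + 0.12643971^2) = 0.40532846
U = k * uc = 3 * 0.40532846
U = 1.2160

1.2160


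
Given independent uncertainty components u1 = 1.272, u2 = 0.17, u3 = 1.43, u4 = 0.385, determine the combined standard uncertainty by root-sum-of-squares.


uc = sqrt(1.272^2 + 0.17^2 + 1.43^2 + 0.385^2)
uc = sqrt(3.840009)
uc = 1.9596

1.9596


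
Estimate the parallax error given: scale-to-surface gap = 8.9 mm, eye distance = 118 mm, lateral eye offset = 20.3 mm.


error = h * offset / d
= 8.9 * 20.3 / 118
= 1.5311

1.5311


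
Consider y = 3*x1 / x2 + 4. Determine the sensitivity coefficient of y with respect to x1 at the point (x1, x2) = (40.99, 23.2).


y = 3*x1 / x2 + 4
dy/dx1 = 3/x2
Evaluate at x2 = 23.2: c1 = 3 / 23.2
c1 = 0.1293

0.1293


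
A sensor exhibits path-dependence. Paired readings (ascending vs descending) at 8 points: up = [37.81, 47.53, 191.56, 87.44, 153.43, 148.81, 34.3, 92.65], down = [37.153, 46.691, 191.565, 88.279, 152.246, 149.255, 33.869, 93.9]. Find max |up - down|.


|37.81 - 37.153| = 0.6570
|47.53 - 46.691| = 0.8390
|191.56 - 191.565| = 0.0050
|87.44 - 88.279| = 0.8390
|153.43 - 152.246| = 1.1840
|148.81 - 149.255| = 0.4450
|34.3 - 33.869| = 0.4310
|92.65 - 93.9| = 1.2500
hysteresis = max(diffs) = 1.2500

1.2500


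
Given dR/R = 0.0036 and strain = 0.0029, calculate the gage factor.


GF = (dR/R) / epsilon
= 0.0036 / 0.0029
= 1.2414

1.2414


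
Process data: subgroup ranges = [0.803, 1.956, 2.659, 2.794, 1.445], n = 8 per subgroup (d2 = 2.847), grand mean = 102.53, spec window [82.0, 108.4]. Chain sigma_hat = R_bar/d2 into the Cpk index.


R_bar = (0.803 + 1.956 + 2.659 + 2.794 + 1.445) / 5 = 1.9314
sigma = R_bar / d2 = 1.9314 / 2.847 = 0.67839831
Cp = (USL - LSL)/(6*sigma) = (108.4 - 82.0)/(6*0.67839831) = 6.4859
Cpu = (108.4 - 102.53)/(3*0.67839831) = 2.8842
Cpl = (102.53 - 82.0)/(3*0.67839831) = 10.0875
Cpk = min(Cpu, Cpl) = 2.8842

2.8842


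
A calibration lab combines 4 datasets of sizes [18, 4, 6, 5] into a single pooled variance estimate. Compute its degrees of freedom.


nu = sum_i (n_i - 1)
nu = ((18 - 1) + (4 - 1) + (6 - 1) + (5 - 1))
nu = 17 + 3 + 5 + 4
nu = 29

29


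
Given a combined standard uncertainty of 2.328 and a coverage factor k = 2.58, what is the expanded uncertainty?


U = k * uc
U = 2.58 * 2.328
U = 6.0062

6.0062


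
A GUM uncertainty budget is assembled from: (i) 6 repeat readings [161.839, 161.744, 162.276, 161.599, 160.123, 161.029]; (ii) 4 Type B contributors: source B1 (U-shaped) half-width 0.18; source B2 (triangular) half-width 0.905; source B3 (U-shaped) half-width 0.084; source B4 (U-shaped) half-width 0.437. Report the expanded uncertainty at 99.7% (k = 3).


mean = (161.839 + 161.744 + 162.276 + 161.599 + 160.123 + 161.029) / 6 = 161.435
s = sqrt(sum((x - mean)^2)/(n-1)) = 0.75882198
u_A = s / sqrt(n) = 0.75882198 / sqrt(6) = 0.30978778
u_B1 = 0.18 / sqrt(2) = 0.12727922
u_B2 = 0.905 / sqrt(6) = 0.3694647
u_B3 = 0.084 / sqrt(2) = 0.05939697
u_B4 = 0.437 / sqrt(2) = 0.30900566
uc = sqrt(0.30978778^2 + 0.12727922^2 + 0.3694647^2 + 0.05939697^2 + 0.30900566^2) = 0.58964831
U = k * uc = 3 * 0.58964831
U = 1.7689

1.7689


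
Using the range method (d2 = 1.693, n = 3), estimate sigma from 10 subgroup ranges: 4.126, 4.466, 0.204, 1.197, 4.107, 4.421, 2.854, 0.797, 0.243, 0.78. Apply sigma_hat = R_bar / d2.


R_bar = (4.126 + 4.466 + 0.204 + 1.197 + 4.107 + 4.421 + 2.854 + 0.797 + 0.243 + 0.78) / 10
R_bar = 23.195 / 10 = 2.3195
sigma_hat = R_bar / d2 = 2.3195 / 1.693 = 1.3701

1.3701


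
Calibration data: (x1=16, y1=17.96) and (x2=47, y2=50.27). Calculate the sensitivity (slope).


slope = (y2 - y1) / (x2 - x1)
= (50.27 - 17.96) / (47 - 16)
= 32.3100 / 31
= 1.0423

1.0423


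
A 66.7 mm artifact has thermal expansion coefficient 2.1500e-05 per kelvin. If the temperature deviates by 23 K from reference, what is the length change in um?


dL = L * alpha * dT
= 66.7 * 2.1500e-05 * 23
= 0.0329832 mm
dL_um = 0.0329832 * 1000 = 32.9832 um

32.9832


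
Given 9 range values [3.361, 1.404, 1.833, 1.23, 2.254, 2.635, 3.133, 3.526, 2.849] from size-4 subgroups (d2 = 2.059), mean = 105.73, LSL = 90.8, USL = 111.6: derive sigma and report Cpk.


R_bar = (3.361 + 1.404 + 1.833 + 1.23 + 2.254 + 2.635 + 3.133 + 3.526 + 2.849) / 9 = 2.4694444
sigma = R_bar / d2 = 2.4694444 / 2.059 = 1.1993416
Cp = (USL - LSL)/(6*sigma) = (111.6 - 90.8)/(6*1.1993416) = 2.8905
Cpu = (111.6 - 105.73)/(3*1.1993416) = 1.6315
Cpl = (105.73 - 90.8)/(3*1.1993416) = 4.1495
Cpk = min(Cpu, Cpl) = 1.6315

1.6315


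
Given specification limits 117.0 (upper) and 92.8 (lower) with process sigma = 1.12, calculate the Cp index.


Cp = (USL - LSL) / (6 * sigma)
= (117.0 - 92.8) / (6 * 1.12)
= 24.2000 / 6.7200
= 3.6012

3.6012


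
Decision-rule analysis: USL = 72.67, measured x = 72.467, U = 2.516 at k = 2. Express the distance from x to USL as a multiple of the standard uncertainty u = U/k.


u = U / k = 2.516 / 2 = 1.258
margin = |USL - x| = |72.67 - 72.467| = 0.203
z = margin / u = 0.203 / 1.258
z = 0.1614

0.1614


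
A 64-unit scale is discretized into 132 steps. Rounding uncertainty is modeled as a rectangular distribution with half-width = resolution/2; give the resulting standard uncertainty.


resolution = range / divisions
resolution = 64 / 132 = 0.48484848
u_res = resolution / (2*sqrt(3))
u_res = 0.48484848 / 3.4641016
u_res = 0.1400

0.1400


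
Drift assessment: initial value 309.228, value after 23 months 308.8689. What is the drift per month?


rate = (v2 - v1) / months
= (308.8689 - 309.228) / 23
= -0.3591 / 23
= -0.0156

-0.0156


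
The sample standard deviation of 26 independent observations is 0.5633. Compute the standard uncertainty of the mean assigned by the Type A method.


u_A = s / sqrt(n)
u_A = 0.5633 / sqrt(26)
u_A = 0.5633 / 5.0990195
u_A = 0.1105

0.1105


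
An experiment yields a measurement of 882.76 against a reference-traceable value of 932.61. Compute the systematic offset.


Systematic error = measured - true
= 882.76 - 932.61
= -49.8500

-49.8500


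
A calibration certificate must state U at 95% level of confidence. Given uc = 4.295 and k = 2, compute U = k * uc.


U = k * uc
U = 2 * 4.295
U = 8.5900

8.5900


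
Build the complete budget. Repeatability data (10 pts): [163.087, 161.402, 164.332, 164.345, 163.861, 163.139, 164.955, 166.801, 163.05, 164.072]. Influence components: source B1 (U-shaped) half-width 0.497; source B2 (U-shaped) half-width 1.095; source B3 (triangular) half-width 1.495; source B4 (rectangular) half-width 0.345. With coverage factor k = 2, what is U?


mean = (163.087 + 161.402 + 164.332 + 164.345 + 163.861 + 163.139 + 164.955 + 166.801 + 163.05 + 164.072) / 10 = 163.9044
s = sqrt(sum((x - mean)^2)/(n-1)) = 1.4199758
u_A = s / sqrt(n) = 1.4199758 / sqrt(10) = 0.44903578
u_B1 = 0.497 / sqrt(2) = 0.35143207
u_B2 = 1.095 / sqrt(2) = 0.77428193
u_B3 = 1.495 / sqrt(6) = 0.61033119
u_B4 = 0.345 / sqrt(3) = 0.19918584
uc = sqrt(0.44903578^2 + 0.35143207^2 + 0.77428193^2 + 0.61033119^2 + 0.19918584^2) = 1.1562133
U = k * uc = 2 * 1.1562133
U = 2.3124

2.3124


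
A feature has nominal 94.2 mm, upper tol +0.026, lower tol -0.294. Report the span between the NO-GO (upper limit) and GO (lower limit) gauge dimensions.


GO = nominal - lower_tol (smallest hole = maximum material condition)
GO = 94.2 - 0.294 = 93.906
NO-GO = nominal + upper_tol (largest hole = least material condition)
NO-GO = 94.2 + 0.026 = 94.226
spread = NO-GO - GO = 94.226 - 93.906 = 0.3200

0.3200


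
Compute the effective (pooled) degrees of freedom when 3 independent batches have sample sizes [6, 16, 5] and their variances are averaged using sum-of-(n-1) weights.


nu = sum_i (n_i - 1)
nu = ((6 - 1) + (16 - 1) + (5 - 1))
nu = 5 + 15 + 4
nu = 24

24


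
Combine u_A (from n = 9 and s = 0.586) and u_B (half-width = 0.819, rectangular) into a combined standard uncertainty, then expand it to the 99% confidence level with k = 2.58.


u_A = s / sqrt(n) = 0.586 / sqrt(9) = 0.19533333
u_B = half_width / sqrt(3) = 0.819 / sqrt(3) = 0.47284987
uc = sqrt(u_A^2 + u_B^2) = sqrt(0.19533333^2 + 0.47284987^2) = 0.51160738
U = k * uc = 2.58 * 0.51160738
U = 1.3199

1.3199


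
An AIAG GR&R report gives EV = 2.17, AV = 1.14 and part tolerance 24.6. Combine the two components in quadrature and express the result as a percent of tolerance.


GRR = sqrt(EV^2 + AV^2) = sqrt(2.17^2 + 1.14^2) = 2.4512242
%GRR = GRR / tol * 100 = 2.4512242 / 24.6 * 100
%GRR = 9.9643

9.9643


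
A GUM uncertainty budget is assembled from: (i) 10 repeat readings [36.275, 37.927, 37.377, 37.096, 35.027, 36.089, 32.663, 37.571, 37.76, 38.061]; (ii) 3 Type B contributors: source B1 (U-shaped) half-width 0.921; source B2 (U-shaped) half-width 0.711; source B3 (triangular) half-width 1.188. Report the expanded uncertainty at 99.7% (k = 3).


mean = (36.275 + 37.927 + 37.377 + 37.096 + 35.027 + 36.089 + 32.663 + 37.571 + 37.76 + 38.061) / 10 = 36.5846
s = sqrt(sum((x - mean)^2)/(n-1)) = 1.6790311
u_A = s / sqrt(n) = 1.6790311 / sqrt(10) = 0.53095625
u_B1 = 0.921 / sqrt(2) = 0.65124535
u_B2 = 0.711 / sqrt(2) = 0.50275292
u_B3 = 1.188 / sqrt(6) = 0.48499897
uc = sqrt(0.53095625^2 + 0.65124535^2 + 0.50275292^2 + 0.48499897^2) = 1.092712
U = k * uc = 3 * 1.092712
U = 3.2781

3.2781


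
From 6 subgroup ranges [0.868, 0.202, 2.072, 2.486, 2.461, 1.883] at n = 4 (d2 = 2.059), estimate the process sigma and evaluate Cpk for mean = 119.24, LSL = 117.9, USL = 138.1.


R_bar = (0.868 + 0.202 + 2.072 + 2.486 + 2.461 + 1.883) / 6 = 1.662
sigma = R_bar / d2 = 1.662 / 2.059 = 0.80718796
Cp = (USL - LSL)/(6*sigma) = (138.1 - 117.9)/(6*0.80718796) = 4.1709
Cpu = (138.1 - 119.24)/(3*0.80718796) = 7.7884
Cpl = (119.24 - 117.9)/(3*0.80718796) = 0.5534
Cpk = min(Cpu, Cpl) = 0.5534

0.5534


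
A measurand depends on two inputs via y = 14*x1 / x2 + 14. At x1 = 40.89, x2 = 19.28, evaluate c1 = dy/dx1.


y = 14*x1 / x2 + 14
dy/dx1 = 14/x2
Evaluate at x2 = 19.28: c1 = 14 / 19.28
c1 = 0.7261

0.7261


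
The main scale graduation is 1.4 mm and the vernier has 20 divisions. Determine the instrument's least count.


LC = MSD / n_div
= 1.4 / 20
= 0.0700

0.0700


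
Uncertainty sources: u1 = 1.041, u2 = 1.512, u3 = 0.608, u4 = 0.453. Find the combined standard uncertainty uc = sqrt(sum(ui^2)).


uc = sqrt(1.041^2 + 1.512^2 + 0.608^2 + 0.453^2)
uc = sqrt(3.944698)
uc = 1.9861

1.9861


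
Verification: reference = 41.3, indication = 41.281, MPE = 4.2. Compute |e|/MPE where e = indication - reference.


e = indication - reference = 41.281 - 41.3 = -0.0190
|e| = 0.0190
ratio = |e| / MPE = 0.0190 / 4.2
ratio = 0.0045

0.0045


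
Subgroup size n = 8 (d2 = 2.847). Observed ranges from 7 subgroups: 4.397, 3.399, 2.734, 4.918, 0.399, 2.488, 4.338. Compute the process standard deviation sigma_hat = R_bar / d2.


R_bar = (4.397 + 3.399 + 2.734 + 4.918 + 0.399 + 2.488 + 4.338) / 7
R_bar = 22.673 / 7 = 3.239
sigma_hat = R_bar / d2 = 3.239 / 2.847 = 1.1377

1.1377


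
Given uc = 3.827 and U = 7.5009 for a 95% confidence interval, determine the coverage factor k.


k = U / uc
k = 7.5009 / 3.827
k = 1.96

1.96


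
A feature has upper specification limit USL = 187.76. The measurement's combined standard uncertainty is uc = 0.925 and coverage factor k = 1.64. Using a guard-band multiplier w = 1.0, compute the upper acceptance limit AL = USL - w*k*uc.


U = k * uc = 1.64 * 0.925 = 1.517
guard band g = w * U = 1.0 * 1.517 = 1.517
AL = USL - g = 187.76 - 1.517
AL = 186.2430

186.2430


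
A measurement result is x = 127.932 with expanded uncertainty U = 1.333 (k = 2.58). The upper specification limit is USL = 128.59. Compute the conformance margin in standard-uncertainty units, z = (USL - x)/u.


u = U / k = 1.333 / 2.58 = 0.51666667
margin = |USL - x| = |128.59 - 127.932| = 0.658
z = margin / u = 0.658 / 0.51666667
z = 1.2735

1.2735


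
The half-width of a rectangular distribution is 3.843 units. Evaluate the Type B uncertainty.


u_B = half_width / sqrt(3)
u_B = 3.843 / 1.7320508
u_B = 2.2188

2.2188


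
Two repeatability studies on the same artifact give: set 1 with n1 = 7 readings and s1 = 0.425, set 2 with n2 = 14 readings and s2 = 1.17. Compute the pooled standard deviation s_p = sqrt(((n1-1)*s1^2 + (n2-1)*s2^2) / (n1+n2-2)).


s_p = sqrt(((n1-1)*s1^2 + (n2-1)*s2^2) / (n1+n2-2))
numerator = (7-1)*0.425^2 + (14-1)*1.17^2 = 1.08375 + 17.7957 = 18.87945
denominator = 7 + 14 - 2 = 19
s_p^2 = 18.87945 / 19 = 0.99365526
s_p = sqrt(0.99365526) = 0.9968

0.9968


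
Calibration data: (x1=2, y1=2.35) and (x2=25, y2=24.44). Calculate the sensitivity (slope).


slope = (y2 - y1) / (x2 - x1)
= (24.44 - 2.35) / (25 - 2)
= 22.0900 / 23
= 0.9604

0.9604


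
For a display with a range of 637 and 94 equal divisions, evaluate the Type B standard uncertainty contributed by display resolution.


resolution = range / divisions
resolution = 637 / 94 = 6.7765957
u_res = resolution / (2*sqrt(3))
u_res = 6.7765957 / 3.4641016
u_res = 1.9562

1.9562


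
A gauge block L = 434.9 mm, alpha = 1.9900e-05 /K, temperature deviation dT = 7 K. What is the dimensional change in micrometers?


dL = L * alpha * dT
= 434.9 * 1.9900e-05 * 7
= 0.0605816 mm
dL_um = 0.0605816 * 1000 = 60.5816 um

60.5816


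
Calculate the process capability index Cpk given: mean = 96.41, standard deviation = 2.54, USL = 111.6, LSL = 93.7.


Cpu = (USL - mean) / (3*sigma) = (111.6 - 96.41) / (3*2.54) = 1.9934
Cpl = (mean - LSL) / (3*sigma) = (96.41 - 93.7) / (3*2.54) = 0.3556
Cpk = min(Cpu, Cpl) = 0.3556

0.3556


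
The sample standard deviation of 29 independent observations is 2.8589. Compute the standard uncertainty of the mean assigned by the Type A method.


u_A = s / sqrt(n)
u_A = 2.8589 / sqrt(29)
u_A = 2.8589 / 5.3851648
u_A = 0.5309

0.5309


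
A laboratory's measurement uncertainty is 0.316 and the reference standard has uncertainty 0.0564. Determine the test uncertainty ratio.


TUR = u_lab / u_ref
= 0.316 / 0.0564
= 5.6028

5.6028


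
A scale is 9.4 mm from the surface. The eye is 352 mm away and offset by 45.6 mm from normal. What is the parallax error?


error = h * offset / d
= 9.4 * 45.6 / 352
= 1.2177

1.2177


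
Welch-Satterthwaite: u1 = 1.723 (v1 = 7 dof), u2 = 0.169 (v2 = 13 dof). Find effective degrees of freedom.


uc = sqrt(u1^2 + u2^2) = sqrt(1.723^2 + 0.169^2) = 1.7312683
v_eff = uc^4 / (u1^4/v1 + u2^4/v2)
= 1.7312683^4 / (1.723^4/7 + 0.169^4/13)
= 8.9837469 / 1.259113
v_eff = 7.1350

7.1350


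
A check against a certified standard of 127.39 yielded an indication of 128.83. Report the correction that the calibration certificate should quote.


Correction = standard - reading
= 127.39 - 128.83
= -1.4400

-1.4400


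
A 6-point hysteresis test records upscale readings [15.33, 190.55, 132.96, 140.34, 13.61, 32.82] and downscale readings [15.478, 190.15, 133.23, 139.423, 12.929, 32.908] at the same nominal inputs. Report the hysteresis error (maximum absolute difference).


|15.33 - 15.478| = 0.1480
|190.55 - 190.15| = 0.4000
|132.96 - 133.23| = 0.2700
|140.34 - 139.423| = 0.9170
|13.61 - 12.929| = 0.6810
|32.82 - 32.908| = 0.0880
hysteresis = max(diffs) = 0.9170

0.9170


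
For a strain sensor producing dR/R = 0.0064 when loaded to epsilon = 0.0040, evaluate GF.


GF = (dR/R) / epsilon
= 0.0064 / 0.0040
= 1.6000

1.6000


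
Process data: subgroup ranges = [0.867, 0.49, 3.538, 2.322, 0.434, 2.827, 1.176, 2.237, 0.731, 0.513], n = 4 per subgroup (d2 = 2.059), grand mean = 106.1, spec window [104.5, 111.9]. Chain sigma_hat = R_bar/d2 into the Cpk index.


R_bar = (0.867 + 0.49 + 3.538 + 2.322 + 0.434 + 2.827 + 1.176 + 2.237 + 0.731 + 0.513) / 10 = 1.5135
sigma = R_bar / d2 = 1.5135 / 2.059 = 0.73506557
Cp = (USL - LSL)/(6*sigma) = (111.9 - 104.5)/(6*0.73506557) = 1.6779
Cpu = (111.9 - 106.1)/(3*0.73506557) = 2.6302
Cpl = (106.1 - 104.5)/(3*0.73506557) = 0.7256
Cpk = min(Cpu, Cpl) = 0.7256

0.7256


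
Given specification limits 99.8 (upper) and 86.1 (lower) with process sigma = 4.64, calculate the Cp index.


Cp = (USL - LSL) / (6 * sigma)
= (99.8 - 86.1) / (6 * 4.64)
= 13.7000 / 27.8400
= 0.4921

0.4921


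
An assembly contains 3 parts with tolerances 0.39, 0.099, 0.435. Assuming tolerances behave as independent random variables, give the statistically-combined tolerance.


RSS = sqrt(0.39^2 + 0.099^2 + 0.435^2)
= sqrt(0.351126)
= 0.5926

0.5926


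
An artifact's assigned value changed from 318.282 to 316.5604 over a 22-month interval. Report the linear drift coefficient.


rate = (v2 - v1) / months
= (316.5604 - 318.282) / 22
= -1.7216 / 22
= -0.0783

-0.0783


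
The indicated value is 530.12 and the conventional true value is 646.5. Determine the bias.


Systematic error = measured - true
= 530.12 - 646.5
= -116.3800

-116.3800


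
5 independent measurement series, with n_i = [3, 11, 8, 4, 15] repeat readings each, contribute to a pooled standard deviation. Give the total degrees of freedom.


nu = sum_i (n_i - 1)
nu = ((3 - 1) + (11 - 1) + (8 - 1) + (4 - 1) + (15 - 1))
nu = 2 + 10 + 7 + 3 + 14
nu = 36

36


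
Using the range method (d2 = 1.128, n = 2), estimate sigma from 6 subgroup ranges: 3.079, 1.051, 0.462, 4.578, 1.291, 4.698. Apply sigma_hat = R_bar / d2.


R_bar = (3.079 + 1.051 + 0.462 + 4.578 + 1.291 + 4.698) / 6
R_bar = 15.159 / 6 = 2.5265
sigma_hat = R_bar / d2 = 2.5265 / 1.128 = 2.2398

2.2398


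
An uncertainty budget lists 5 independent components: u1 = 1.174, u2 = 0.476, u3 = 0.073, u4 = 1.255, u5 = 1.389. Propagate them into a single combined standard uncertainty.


uc = sqrt(1.174^2 + 0.476^2 + 0.073^2 + 1.255^2 + 1.389^2)
uc = sqrt(5.114527)
uc = 2.2615

2.2615


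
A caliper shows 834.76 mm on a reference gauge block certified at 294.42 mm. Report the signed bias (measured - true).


Systematic error = measured - true
= 834.76 - 294.42
= 540.3400

540.3400


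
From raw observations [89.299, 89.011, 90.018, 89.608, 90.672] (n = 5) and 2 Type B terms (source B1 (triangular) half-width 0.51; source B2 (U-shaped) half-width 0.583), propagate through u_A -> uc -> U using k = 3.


mean = (89.299 + 89.011 + 90.018 + 89.608 + 90.672) / 5 = 89.7216
s = sqrt(sum((x - mean)^2)/(n-1)) = 0.64953083
u_A = s / sqrt(n) = 0.64953083 / sqrt(5) = 0.29047902
u_B1 = 0.51 / sqrt(6) = 0.20820663
u_B2 = 0.583 / sqrt(2) = 0.41224325
uc = sqrt(0.29047902^2 + 0.20820663^2 + 0.41224325^2) = 0.54559377
U = k * uc = 3 * 0.54559377
U = 1.6368

1.6368


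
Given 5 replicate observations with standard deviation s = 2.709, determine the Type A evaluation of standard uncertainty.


u_A = s / sqrt(n)
u_A = 2.709 / sqrt(5)
u_A = 2.709 / 2.236068
u_A = 1.2115

1.2115


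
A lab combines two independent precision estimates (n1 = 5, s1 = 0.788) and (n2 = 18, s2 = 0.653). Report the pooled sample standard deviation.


s_p = sqrt(((n1-1)*s1^2 + (n2-1)*s2^2) / (n1+n2-2))
numerator = (5-1)*0.788^2 + (18-1)*0.653^2 = 2.483776 + 7.248953 = 9.732729
denominator = 5 + 18 - 2 = 21
s_p^2 = 9.732729 / 21 = 0.46346329
s_p = sqrt(0.46346329) = 0.6808

0.6808


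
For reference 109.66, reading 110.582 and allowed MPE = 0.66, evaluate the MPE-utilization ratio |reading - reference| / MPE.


e = indication - reference = 110.582 - 109.66 = 0.9220
|e| = 0.9220
ratio = |e| / MPE = 0.9220 / 0.66
ratio = 1.3970

1.3970


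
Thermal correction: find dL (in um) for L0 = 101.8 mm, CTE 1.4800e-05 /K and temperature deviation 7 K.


dL = L * alpha * dT
= 101.8 * 1.4800e-05 * 7
= 0.0105465 mm
dL_um = 0.0105465 * 1000 = 10.5465 um

10.5465


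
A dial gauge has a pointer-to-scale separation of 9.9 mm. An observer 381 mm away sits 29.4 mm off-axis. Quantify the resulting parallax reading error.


error = h * offset / d
= 9.9 * 29.4 / 381
= 0.7639

0.7639


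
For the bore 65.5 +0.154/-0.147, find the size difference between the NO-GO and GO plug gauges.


GO = nominal - lower_tol (smallest hole = maximum material condition)
GO = 65.5 - 0.147 = 65.353
NO-GO = nominal + upper_tol (largest hole = least material condition)
NO-GO = 65.5 + 0.154 = 65.654
spread = NO-GO - GO = 65.654 - 65.353 = 0.3010

0.3010


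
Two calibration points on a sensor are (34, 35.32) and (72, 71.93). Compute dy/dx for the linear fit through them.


slope = (y2 - y1) / (x2 - x1)
= (71.93 - 35.32) / (72 - 34)
= 36.6100 / 38
= 0.9634

0.9634


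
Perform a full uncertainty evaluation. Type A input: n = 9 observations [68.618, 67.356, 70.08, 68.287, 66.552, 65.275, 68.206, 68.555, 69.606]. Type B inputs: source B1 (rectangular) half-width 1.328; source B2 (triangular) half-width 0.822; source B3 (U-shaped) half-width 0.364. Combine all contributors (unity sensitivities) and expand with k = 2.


mean = (68.618 + 67.356 + 70.08 + 68.287 + 66.552 + 65.275 + 68.206 + 68.555 + 69.606) / 9 = 68.05944444
s = sqrt(sum((x - mean)^2)/(n-1)) = 1.4843202
u_A = s / sqrt(n) = 1.4843202 / sqrt(9) = 0.4947734
u_B1 = 1.328 / sqrt(3) = 0.76672116
u_B2 = 0.822 / sqrt(6) = 0.33558009
u_B3 = 0.364 / sqrt(2) = 0.25738687
uc = sqrt(0.4947734^2 + 0.76672116^2 + 0.33558009^2 + 0.25738687^2) = 1.0057455
U = k * uc = 2 * 1.0057455
U = 2.0115

2.0115


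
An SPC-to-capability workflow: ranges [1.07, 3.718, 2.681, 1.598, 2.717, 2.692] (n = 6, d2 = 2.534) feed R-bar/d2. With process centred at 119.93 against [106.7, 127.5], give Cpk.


R_bar = (1.07 + 3.718 + 2.681 + 1.598 + 2.717 + 2.692) / 6 = 2.4126667
sigma = R_bar / d2 = 2.4126667 / 2.534 = 0.95211788
Cp = (USL - LSL)/(6*sigma) = (127.5 - 106.7)/(6*0.95211788) = 3.6410
Cpu = (127.5 - 119.93)/(3*0.95211788) = 2.6502
Cpl = (119.93 - 106.7)/(3*0.95211788) = 4.6318
Cpk = min(Cpu, Cpl) = 2.6502

2.6502


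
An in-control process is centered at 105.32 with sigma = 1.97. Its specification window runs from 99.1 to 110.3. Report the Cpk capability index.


Cpu = (USL - mean) / (3*sigma) = (110.3 - 105.32) / (3*1.97) = 0.8426
Cpl = (mean - LSL) / (3*sigma) = (105.32 - 99.1) / (3*1.97) = 1.0525
Cpk = min(Cpu, Cpl) = 0.8426

0.8426


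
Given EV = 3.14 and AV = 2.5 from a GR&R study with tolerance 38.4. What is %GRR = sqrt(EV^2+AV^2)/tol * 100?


GRR = sqrt(EV^2 + AV^2) = sqrt(3.14^2 + 2.5^2) = 4.0136766
%GRR = GRR / tol * 100 = 4.0136766 / 38.4 * 100
%GRR = 10.4523

10.4523


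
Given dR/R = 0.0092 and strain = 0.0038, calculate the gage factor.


GF = (dR/R) / epsilon
= 0.0092 / 0.0038
= 2.4211

2.4211


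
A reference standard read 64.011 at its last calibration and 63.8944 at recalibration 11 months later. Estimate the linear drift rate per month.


rate = (v2 - v1) / months
= (63.8944 - 64.011) / 11
= -0.1166 / 11
= -0.0106

-0.0106


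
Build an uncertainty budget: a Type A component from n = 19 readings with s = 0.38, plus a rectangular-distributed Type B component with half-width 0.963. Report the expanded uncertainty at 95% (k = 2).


u_A = s / sqrt(n) = 0.38 / sqrt(19) = 0.087177979
u_B = half_width / sqrt(3) = 0.963 / sqrt(3) = 0.55598831
uc = sqrt(u_A^2 + u_B^2) = sqrt(0.087177979^2 + 0.55598831^2) = 0.56278149
U = k * uc = 2 * 0.56278149
U = 1.1256

1.1256


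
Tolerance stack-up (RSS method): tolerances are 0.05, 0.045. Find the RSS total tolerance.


RSS = sqrt(0.05^2 + 0.045^2)
= sqrt(0.004525)
= 0.0673

0.0673


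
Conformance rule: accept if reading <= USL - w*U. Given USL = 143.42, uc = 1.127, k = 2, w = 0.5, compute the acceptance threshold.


U = k * uc = 2 * 1.127 = 2.254
guard band g = w * U = 0.5 * 2.254 = 1.127
AL = USL - g = 143.42 - 1.127
AL = 142.2930

142.2930


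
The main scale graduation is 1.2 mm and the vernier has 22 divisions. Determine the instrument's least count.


LC = MSD / n_div
= 1.2 / 22
= 0.0545

0.0545


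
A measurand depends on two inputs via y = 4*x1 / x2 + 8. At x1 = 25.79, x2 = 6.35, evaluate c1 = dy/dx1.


y = 4*x1 / x2 + 8
dy/dx1 = 4/x2
Evaluate at x2 = 6.35: c1 = 4 / 6.35
c1 = 0.6299

0.6299


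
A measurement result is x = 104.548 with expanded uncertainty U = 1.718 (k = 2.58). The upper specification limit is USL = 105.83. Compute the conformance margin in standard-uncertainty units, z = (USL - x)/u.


u = U / k = 1.718 / 2.58 = 0.66589147
margin = |USL - x| = |105.83 - 104.548| = 1.282
z = margin / u = 1.282 / 0.66589147
z = 1.9252

1.9252


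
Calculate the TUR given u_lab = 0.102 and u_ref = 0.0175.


TUR = u_lab / u_ref
= 0.102 / 0.0175
= 5.8286

5.8286


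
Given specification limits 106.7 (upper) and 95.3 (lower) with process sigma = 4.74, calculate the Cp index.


Cp = (USL - LSL) / (6 * sigma)
= (106.7 - 95.3) / (6 * 4.74)
= 11.4000 / 28.4400
= 0.4008

0.4008


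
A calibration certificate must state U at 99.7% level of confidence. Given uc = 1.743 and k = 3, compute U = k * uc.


U = k * uc
U = 3 * 1.743
U = 5.2290

5.2290


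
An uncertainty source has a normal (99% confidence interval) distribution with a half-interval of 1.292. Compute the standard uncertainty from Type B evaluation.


u_B = half_width / 2.576
u_B = 1.292 / 2.576
u_B = 0.5016

0.5016


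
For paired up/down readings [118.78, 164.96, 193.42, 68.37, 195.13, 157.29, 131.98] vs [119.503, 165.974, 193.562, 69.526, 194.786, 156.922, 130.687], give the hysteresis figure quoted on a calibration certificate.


|118.78 - 119.503| = 0.7230
|164.96 - 165.974| = 1.0140
|193.42 - 193.562| = 0.1420
|68.37 - 69.526| = 1.1560
|195.13 - 194.786| = 0.3440
|157.29 - 156.922| = 0.3680
|131.98 - 130.687| = 1.2930
hysteresis = max(diffs) = 1.2930

1.2930


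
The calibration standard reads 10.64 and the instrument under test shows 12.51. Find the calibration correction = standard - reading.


Correction = standard - reading
= 10.64 - 12.51
= -1.8700

-1.8700


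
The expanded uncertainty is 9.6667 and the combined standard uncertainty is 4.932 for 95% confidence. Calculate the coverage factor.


k = U / uc
k = 9.6667 / 4.932
k = 1.96

1.96


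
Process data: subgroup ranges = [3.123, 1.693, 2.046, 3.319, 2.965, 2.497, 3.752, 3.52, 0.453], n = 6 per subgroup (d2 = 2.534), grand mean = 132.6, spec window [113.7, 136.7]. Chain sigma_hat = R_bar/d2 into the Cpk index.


R_bar = (3.123 + 1.693 + 2.046 + 3.319 + 2.965 + 2.497 + 3.752 + 3.52 + 0.453) / 9 = 2.5964444
sigma = R_bar / d2 = 2.5964444 / 2.534 = 1.0246426
Cp = (USL - LSL)/(6*sigma) = (136.7 - 113.7)/(6*1.0246426) = 3.7411
Cpu = (136.7 - 132.6)/(3*1.0246426) = 1.3338
Cpl = (132.6 - 113.7)/(3*1.0246426) = 6.1485
Cpk = min(Cpu, Cpl) = 1.3338

1.3338


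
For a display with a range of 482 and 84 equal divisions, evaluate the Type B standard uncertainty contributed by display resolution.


resolution = range / divisions
resolution = 482 / 84 = 5.7380952
u_res = resolution / (2*sqrt(3))
u_res = 5.7380952 / 3.4641016
u_res = 1.6564

1.6564


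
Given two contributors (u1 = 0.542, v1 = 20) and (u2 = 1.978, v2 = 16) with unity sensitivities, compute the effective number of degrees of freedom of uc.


uc = sqrt(u1^2 + u2^2) = sqrt(0.542^2 + 1.978^2) = 2.0509139
v_eff = uc^4 / (u1^4/v1 + u2^4/v2)
= 2.0509139^4 / (0.542^4/20 + 1.978^4/16)
= 17.692521 / 0.96103556
v_eff = 18.4099

18.4099


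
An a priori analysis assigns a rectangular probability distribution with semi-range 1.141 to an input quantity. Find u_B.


u_B = half_width / sqrt(3)
u_B = 1.141 / 1.7320508
u_B = 0.6588

0.6588


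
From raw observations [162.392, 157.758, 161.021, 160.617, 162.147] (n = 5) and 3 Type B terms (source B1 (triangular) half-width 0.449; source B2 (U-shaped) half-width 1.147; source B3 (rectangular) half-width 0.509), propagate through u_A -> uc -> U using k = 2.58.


mean = (162.392 + 157.758 + 161.021 + 160.617 + 162.147) / 5 = 160.787
s = sqrt(sum((x - mean)^2)/(n-1)) = 1.8496028
u_A = s / sqrt(n) = 1.8496028 / sqrt(5) = 0.82716752
u_B1 = 0.449 / sqrt(6) = 0.18330348
u_B2 = 1.147 / sqrt(2) = 0.81105148
u_B3 = 0.509 / sqrt(3) = 0.29387129
uc = sqrt(0.82716752^2 + 0.18330348^2 + 0.81105148^2 + 0.29387129^2) = 1.20912
U = k * uc = 2.58 * 1.20912
U = 3.1195

3.1195


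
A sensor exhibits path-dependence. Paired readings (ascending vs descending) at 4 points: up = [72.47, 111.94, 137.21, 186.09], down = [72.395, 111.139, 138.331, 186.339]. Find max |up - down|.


|72.47 - 72.395| = 0.0750
|111.94 - 111.139| = 0.8010
|137.21 - 138.331| = 1.1210
|186.09 - 186.339| = 0.2490
hysteresis = max(diffs) = 1.1210

1.1210


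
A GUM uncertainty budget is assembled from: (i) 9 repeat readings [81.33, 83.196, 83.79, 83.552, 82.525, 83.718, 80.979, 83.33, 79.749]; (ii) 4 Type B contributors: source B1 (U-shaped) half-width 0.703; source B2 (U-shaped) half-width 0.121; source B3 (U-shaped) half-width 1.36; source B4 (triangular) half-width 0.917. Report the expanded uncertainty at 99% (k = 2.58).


mean = (81.33 + 83.196 + 83.79 + 83.552 + 82.525 + 83.718 + 80.979 + 83.33 + 79.749) / 9 = 82.46322222
s = sqrt(sum((x - mean)^2)/(n-1)) = 1.4433658
u_A = s / sqrt(n) = 1.4433658 / sqrt(9) = 0.48112193
u_B1 = 0.703 / sqrt(2) = 0.49709607
u_B2 = 0.121 / sqrt(2) = 0.085559921
u_B3 = 1.36 / sqrt(2) = 0.96166522
u_B4 = 0.917 / sqrt(6) = 0.37436368
uc = sqrt(0.48112193^2 + 0.49709607^2 + 0.085559921^2 + 0.96166522^2 + 0.37436368^2) = 1.2453319
U = k * uc = 2.58 * 1.2453319
U = 3.2130

3.2130
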